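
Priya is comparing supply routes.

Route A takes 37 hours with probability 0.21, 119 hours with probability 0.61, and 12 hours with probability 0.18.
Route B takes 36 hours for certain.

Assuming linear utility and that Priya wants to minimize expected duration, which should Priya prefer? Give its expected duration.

Route A = 0.21 × 37 + 0.61 × 119 + 0.18 × 12 = 7.77 + 72.59 + 2.16 = 82.52
Route B: 36 (certain)

Route B (36 hours)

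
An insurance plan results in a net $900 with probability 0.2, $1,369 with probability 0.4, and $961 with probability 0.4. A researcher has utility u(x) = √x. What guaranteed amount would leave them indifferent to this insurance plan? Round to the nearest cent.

E[u] = 0.2·√900 + 0.4·√1369 + 0.4·√961 = 0.2·30 + 0.4·37 + 0.4·31 = 33.2
CE = (33.2)² = 1102.24

$1,102.24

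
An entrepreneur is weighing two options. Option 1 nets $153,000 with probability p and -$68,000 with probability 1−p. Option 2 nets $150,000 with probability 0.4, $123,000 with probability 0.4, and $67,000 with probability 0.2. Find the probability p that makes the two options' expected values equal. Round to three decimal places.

p = 0.862

EV(Option 2) = 0.4 × 150000 + 0.4 × 123000 + 0.2 × 67000 = 60000 + 49200 + 13400 = 122600
p·153000 + (1−p)·(-68000) = 122600
221000p − 68000 = 122600
p = (122600 + 68000) / 221000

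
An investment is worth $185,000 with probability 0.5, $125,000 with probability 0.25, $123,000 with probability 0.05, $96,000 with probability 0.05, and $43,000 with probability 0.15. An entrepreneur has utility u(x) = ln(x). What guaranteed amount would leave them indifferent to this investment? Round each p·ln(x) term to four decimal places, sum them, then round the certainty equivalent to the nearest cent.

$127,771.65

E[u] = 0.5·ln(185000) + 0.25·ln(125000) + 0.05·ln(123000) + 0.05·ln(96000) + 0.15·ln(43000) = 6.0641 + 2.9340 + 0.5860 + 0.5736 + 1.6003 = 11.7580
CE = e^11.7580 ≈ 127771.65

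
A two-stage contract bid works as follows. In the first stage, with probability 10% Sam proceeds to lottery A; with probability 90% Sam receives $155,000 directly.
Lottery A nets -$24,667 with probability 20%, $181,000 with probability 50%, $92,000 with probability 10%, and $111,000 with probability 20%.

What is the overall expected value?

EV(A) = 0.2 × (-24667) + 0.5 × 181000 + 0.1 × 92000 + 0.2 × 111000 = -4933.4 + 90500 + 9200 + 22200 = 116966.6
Branch B: 155000 (certain)
Overall = 0.1 × 116966.6 + 0.9 × 155000 = 11696.66 + 139500 = 151196.66

$151,196.66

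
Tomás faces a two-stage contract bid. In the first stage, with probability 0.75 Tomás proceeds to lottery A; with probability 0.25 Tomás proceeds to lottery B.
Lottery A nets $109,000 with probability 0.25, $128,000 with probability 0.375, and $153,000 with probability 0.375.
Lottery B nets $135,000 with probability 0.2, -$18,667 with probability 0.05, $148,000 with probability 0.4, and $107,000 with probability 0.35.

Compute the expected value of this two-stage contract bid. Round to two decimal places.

$130,147.91

EV(A) = 0.25 × 109000 + 0.375 × 128000 + 0.375 × 153000 = 27250 + 48000 + 57375 = 132625
EV(B) = 0.2 × 135000 + 0.05 × (-18667) + 0.4 × 148000 + 0.35 × 107000 = 27000 − 933.35 + 59200 + 37450 = 122716.65
Overall = 0.75 × 132625 + 0.25 × 122716.65 = 99468.75 + 30679.1625 = 130147.9125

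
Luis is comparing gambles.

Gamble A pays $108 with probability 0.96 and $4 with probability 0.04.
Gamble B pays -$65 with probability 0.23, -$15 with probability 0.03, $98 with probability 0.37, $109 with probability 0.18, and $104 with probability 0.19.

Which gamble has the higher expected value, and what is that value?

Gamble A ($103.84)

Gamble A = 0.96 × 108 + 0.04 × 4 = 103.68 + 0.16 = 103.84
Gamble B = 0.23 × (-65) + 0.03 × (-15) + 0.37 × 98 + 0.18 × 109 + 0.19 × 104 = -14.95 − 0.45 + 36.26 + 19.62 + 19.76 = 60.24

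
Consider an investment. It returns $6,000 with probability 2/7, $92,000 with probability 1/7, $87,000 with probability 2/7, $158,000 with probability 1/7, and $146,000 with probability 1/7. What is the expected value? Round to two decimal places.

EV = 2/7 × 6000 + 1/7 × 92000 + 2/7 × 87000 + 1/7 × 158000 + 1/7 × 146000 = 1714.2857 + 13142.8571 + 24857.1429 + 22571.4286 + 20857.1429 = 83142.8571

$83,142.86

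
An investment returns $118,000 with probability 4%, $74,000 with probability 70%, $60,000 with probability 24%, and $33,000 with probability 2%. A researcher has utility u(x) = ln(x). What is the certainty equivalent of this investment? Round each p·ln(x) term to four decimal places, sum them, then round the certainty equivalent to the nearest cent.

$70,544.57

E[u] = 0.04·ln(118000) + 0.7·ln(74000) + 0.24·ln(60000) + 0.02·ln(33000) = 0.4671 + 7.8483 + 2.6405 + 0.2081 = 11.1640
CE = e^11.1640 ≈ 70544.57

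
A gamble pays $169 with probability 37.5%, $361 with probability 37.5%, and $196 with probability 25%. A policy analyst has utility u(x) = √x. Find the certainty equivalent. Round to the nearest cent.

E[u] = 0.375·√169 + 0.375·√361 + 0.25·√196 = 0.375·13 + 0.375·19 + 0.25·14 = 15.5
CE = (15.5)² = 240.25

$240.25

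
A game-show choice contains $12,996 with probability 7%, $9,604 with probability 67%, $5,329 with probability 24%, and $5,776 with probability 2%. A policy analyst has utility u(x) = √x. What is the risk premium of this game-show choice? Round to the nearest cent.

$149.30

E[u] = 0.07·√12996 + 0.67·√9604 + 0.24·√5329 + 0.02·√5776 = 0.07·114 + 0.67·98 + 0.24·73 + 0.02·76 = 92.68
CE = (92.68)² = 8589.5824
Risk premium = EV − CE = 8738.88 − 8589.5824 = 149.2976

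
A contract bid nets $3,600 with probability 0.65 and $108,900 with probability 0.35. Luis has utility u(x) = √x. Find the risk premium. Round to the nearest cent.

$16,584.75

E[u] = 0.65·√3600 + 0.35·√108900 = 0.65·60 + 0.35·330 = 154.5
CE = (154.5)² = 23870.25
Risk premium = EV − CE = 40455 − 23870.25 = 16584.75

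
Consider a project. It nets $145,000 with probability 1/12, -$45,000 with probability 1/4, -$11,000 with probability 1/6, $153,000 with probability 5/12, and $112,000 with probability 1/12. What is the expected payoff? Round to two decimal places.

EV = 1/12 × 145000 + 1/4 × (-45000) + 1/6 × (-11000) + 5/12 × 153000 + 1/12 × 112000 = 12083.3333 − 11250 − 1833.3333 + 63750 + 9333.3333 = 72083.3333

$72,083.33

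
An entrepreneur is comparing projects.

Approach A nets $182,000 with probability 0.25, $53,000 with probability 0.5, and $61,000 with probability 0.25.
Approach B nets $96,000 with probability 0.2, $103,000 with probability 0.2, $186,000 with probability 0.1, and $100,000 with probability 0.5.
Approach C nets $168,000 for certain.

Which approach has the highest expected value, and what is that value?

Approach A = 0.25 × 182000 + 0.5 × 53000 + 0.25 × 61000 = 45500 + 26500 + 15250 = 87250
Approach B = 0.2 × 96000 + 0.2 × 103000 + 0.1 × 186000 + 0.5 × 100000 = 19200 + 20600 + 18600 + 50000 = 108400
Approach C: 168000 (certain)

Approach C ($168,000)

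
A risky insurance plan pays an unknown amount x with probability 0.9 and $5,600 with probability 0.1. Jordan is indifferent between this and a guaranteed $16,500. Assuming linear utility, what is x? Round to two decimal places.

0.9·x + 0.1·5600 = 16500
0.9·x = 16500 − 560 = 15940
x = 15940 / 0.9 = 17711.1111

x = $17,711.11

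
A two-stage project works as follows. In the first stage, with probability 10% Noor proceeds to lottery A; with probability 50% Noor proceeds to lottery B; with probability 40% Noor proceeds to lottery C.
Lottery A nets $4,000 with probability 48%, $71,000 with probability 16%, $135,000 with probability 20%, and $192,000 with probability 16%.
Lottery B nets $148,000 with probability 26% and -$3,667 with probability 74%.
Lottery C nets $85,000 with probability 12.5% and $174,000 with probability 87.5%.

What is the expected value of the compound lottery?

EV(A) = 0.48 × 4000 + 0.16 × 71000 + 0.2 × 135000 + 0.16 × 192000 = 1920 + 11360 + 27000 + 30720 = 71000
EV(B) = 0.26 × 148000 + 0.74 × (-3667) = 38480 − 2713.58 = 35766.42
EV(C) = 0.125 × 85000 + 0.875 × 174000 = 10625 + 152250 = 162875
Overall = 0.1 × 71000 + 0.5 × 35766.42 + 0.4 × 162875 = 7100 + 17883.21 + 65150 = 90133.21

$90,133.21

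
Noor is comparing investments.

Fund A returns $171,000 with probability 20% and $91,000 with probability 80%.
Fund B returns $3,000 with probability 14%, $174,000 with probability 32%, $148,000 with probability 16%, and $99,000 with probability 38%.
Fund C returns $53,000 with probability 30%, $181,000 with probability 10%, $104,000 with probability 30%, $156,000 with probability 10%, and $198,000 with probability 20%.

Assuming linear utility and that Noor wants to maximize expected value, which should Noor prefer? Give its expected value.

Fund A = 0.2 × 171000 + 0.8 × 91000 = 34200 + 72800 = 107000
Fund B = 0.14 × 3000 + 0.32 × 174000 + 0.16 × 148000 + 0.38 × 99000 = 420 + 55680 + 23680 + 37620 = 117400
Fund C = 0.3 × 53000 + 0.1 × 181000 + 0.3 × 104000 + 0.1 × 156000 + 0.2 × 198000 = 15900 + 18100 + 31200 + 15600 + 39600 = 120400

Fund C ($120,400)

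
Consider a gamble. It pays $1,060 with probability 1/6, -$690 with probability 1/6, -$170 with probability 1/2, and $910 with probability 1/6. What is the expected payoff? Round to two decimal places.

EV = 1/6 × 1060 + 1/6 × (-690) + 1/2 × (-170) + 1/6 × 910 = 176.6667 − 115 − 85 + 151.6667 = 128.3333

$128.33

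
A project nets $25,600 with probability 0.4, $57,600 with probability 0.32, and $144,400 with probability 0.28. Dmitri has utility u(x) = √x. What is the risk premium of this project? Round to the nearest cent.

E[u] = 0.4·√25600 + 0.32·√57600 + 0.28·√144400 = 0.4·160 + 0.32·240 + 0.28·380 = 247.2
CE = (247.2)² = 61107.84
Risk premium = EV − CE = 69104 − 61107.84 = 7996.16

$7,996.16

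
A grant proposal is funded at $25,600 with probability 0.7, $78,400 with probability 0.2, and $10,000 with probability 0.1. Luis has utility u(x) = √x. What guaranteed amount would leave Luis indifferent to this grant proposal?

E[u] = 0.7·√25600 + 0.2·√78400 + 0.1·√10000 = 0.7·160 + 0.2·280 + 0.1·100 = 178
CE = (178)² = 31684

$31,684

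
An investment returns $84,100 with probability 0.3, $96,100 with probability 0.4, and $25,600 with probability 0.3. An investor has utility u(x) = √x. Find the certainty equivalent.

$67,081

E[u] = 0.3·√84100 + 0.4·√96100 + 0.3·√25600 = 0.3·290 + 0.4·310 + 0.3·160 = 259
CE = (259)² = 67081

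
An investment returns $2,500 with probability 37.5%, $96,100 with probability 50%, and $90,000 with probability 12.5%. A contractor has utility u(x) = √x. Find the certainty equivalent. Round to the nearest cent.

E[u] = 0.375·√2500 + 0.5·√96100 + 0.125·√90000 = 0.375·50 + 0.5·310 + 0.125·300 = 211.25
CE = (211.25)² = 44626.5625

$44,626.56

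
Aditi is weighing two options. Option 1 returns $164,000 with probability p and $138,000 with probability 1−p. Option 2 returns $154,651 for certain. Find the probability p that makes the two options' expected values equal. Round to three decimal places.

p·164000 + (1−p)·138000 = 154651
26000p + 138000 = 154651
p = (154651 − 138000) / 26000

p = 0.640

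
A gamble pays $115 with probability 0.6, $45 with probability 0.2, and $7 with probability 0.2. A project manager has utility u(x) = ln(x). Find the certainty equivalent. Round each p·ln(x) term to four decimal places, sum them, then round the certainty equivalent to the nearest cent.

E[u] = 0.6·ln(115) + 0.2·ln(45) + 0.2·ln(7) = 2.8470 + 0.7613 + 0.3892 = 3.9975
CE = e^3.9975 ≈ 54.46

$54.46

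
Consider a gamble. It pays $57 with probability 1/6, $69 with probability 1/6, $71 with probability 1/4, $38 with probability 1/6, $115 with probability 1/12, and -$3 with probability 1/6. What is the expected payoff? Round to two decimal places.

EV = 1/6 × 57 + 1/6 × 69 + 1/4 × 71 + 1/6 × 38 + 1/12 × 115 + 1/6 × (-3) = 9.5 + 11.5 + 17.75 + 6.3333 + 9.5833 − 0.5 = 54.1667

$54.17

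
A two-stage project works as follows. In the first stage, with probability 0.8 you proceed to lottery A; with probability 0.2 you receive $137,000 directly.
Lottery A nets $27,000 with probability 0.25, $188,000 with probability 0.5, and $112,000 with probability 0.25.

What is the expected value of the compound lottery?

$130,400

EV(A) = 0.25 × 27000 + 0.5 × 188000 + 0.25 × 112000 = 6750 + 94000 + 28000 = 128750
Branch B: 137000 (certain)
Overall = 0.8 × 128750 + 0.2 × 137000 = 103000 + 27400 = 130400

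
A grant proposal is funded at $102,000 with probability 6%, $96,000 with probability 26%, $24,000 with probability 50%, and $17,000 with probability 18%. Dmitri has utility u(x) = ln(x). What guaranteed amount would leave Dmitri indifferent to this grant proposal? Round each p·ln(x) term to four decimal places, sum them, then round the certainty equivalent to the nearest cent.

$35,277.48

E[u] = 0.06·ln(102000) + 0.26·ln(96000) + 0.5·ln(24000) + 0.18·ln(17000) = 0.6920 + 2.9827 + 5.0429 + 1.7534 = 10.4710
CE = e^10.4710 ≈ 35277.48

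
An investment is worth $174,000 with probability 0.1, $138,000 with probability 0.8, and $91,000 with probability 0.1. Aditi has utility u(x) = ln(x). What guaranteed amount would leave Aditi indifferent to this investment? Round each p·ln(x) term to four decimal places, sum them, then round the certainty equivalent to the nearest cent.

$135,482.80

E[u] = 0.1·ln(174000) + 0.8·ln(138000) + 0.1·ln(91000) = 1.2067 + 9.4680 + 1.1419 = 11.8166
CE = e^11.8166 ≈ 135482.80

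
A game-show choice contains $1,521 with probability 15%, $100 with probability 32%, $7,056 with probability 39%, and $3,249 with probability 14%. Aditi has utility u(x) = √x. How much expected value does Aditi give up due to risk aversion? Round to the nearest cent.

E[u] = 0.15·√1521 + 0.32·√100 + 0.39·√7056 + 0.14·√3249 = 0.15·39 + 0.32·10 + 0.39·84 + 0.14·57 = 49.79
CE = (49.79)² = 2479.0441
Risk premium = EV − CE = 3466.85 − 2479.0441 = 987.8059

$987.81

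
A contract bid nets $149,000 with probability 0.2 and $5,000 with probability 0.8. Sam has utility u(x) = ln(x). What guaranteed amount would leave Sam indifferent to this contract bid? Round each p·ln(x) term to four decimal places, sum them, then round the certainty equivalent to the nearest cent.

$9,858.61

E[u] = 0.2·ln(149000) + 0.8·ln(5000) = 2.3823 + 6.8138 = 9.1961
CE = e^9.1961 ≈ 9858.61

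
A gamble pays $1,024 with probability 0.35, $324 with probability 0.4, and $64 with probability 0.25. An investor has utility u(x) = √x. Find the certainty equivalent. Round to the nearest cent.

E[u] = 0.35·√1024 + 0.4·√324 + 0.25·√64 = 0.35·32 + 0.4·18 + 0.25·8 = 20.4
CE = (20.4)² = 416.16

$416.16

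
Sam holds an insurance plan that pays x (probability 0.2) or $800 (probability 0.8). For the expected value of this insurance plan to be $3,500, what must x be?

0.2·x + 0.8·800 = 3500
0.2·x = 3500 − 640 = 2860
x = 2860 / 0.2 = 14300

x = $14,300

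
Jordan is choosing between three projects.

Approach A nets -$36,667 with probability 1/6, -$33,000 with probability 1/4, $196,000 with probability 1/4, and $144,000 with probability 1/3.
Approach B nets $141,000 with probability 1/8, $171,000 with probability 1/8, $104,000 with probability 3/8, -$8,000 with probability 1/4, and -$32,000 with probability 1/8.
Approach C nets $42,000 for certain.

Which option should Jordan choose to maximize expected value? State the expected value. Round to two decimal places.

Approach A = 1/6 × (-36667) + 1/4 × (-33000) + 1/4 × 196000 + 1/3 × 144000 = -6111.1667 − 8250 + 49000 + 48000 = 82638.8333
Approach B = 1/8 × 141000 + 1/8 × 171000 + 3/8 × 104000 + 1/4 × (-8000) + 1/8 × (-32000) = 17625 + 21375 + 39000 − 2000 − 4000 = 72000
Approach C: 42000 (certain)

Approach A ($82,638.83)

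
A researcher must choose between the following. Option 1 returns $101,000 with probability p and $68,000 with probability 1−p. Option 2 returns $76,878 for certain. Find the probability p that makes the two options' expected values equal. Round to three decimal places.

p·101000 + (1−p)·68000 = 76878
33000p + 68000 = 76878
p = (76878 − 68000) / 33000

p = 0.269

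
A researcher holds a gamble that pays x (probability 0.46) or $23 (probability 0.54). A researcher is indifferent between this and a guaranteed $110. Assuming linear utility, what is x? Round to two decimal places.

x = $212.13

0.46·x + 0.54·23 = 110
0.46·x = 110 − 12.42 = 97.58
x = 97.58 / 0.46 = 212.1304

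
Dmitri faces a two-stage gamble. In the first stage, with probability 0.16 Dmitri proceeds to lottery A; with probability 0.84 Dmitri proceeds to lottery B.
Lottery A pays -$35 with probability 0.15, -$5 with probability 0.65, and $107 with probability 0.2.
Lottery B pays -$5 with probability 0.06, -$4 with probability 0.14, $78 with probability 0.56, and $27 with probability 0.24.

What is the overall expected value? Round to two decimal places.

$43.48

EV(A) = 0.15 × (-35) + 0.65 × (-5) + 0.2 × 107 = -5.25 − 3.25 + 21.4 = 12.9
EV(B) = 0.06 × (-5) + 0.14 × (-4) + 0.56 × 78 + 0.24 × 27 = -0.3 − 0.56 + 43.68 + 6.48 = 49.3
Overall = 0.16 × 12.9 + 0.84 × 49.3 = 2.064 + 41.412 = 43.476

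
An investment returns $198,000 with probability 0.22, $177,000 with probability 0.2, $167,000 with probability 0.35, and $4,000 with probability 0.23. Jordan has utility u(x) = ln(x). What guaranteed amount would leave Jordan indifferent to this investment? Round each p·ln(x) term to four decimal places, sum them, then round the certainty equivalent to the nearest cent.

E[u] = 0.22·ln(198000) + 0.2·ln(177000) + 0.35·ln(167000) + 0.23·ln(4000) = 2.6831 + 2.4168 + 4.2090 + 1.9076 = 11.2165
CE = e^11.2165 ≈ 74347.10

$74,347.10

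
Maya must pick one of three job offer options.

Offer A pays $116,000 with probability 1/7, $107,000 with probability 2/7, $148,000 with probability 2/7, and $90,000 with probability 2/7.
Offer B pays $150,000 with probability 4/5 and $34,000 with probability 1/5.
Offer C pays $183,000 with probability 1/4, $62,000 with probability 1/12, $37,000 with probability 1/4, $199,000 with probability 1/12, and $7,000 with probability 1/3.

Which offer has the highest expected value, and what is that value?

Offer A = 1/7 × 116000 + 2/7 × 107000 + 2/7 × 148000 + 2/7 × 90000 = 16571.4286 + 30571.4286 + 42285.7143 + 25714.2857 = 115142.8571
Offer B = 4/5 × 150000 + 1/5 × 34000 = 120000 + 6800 = 126800
Offer C = 1/4 × 183000 + 1/12 × 62000 + 1/4 × 37000 + 1/12 × 199000 + 1/3 × 7000 = 45750 + 5166.6667 + 9250 + 16583.3333 + 2333.3333 = 79083.3333

Offer B ($126,800)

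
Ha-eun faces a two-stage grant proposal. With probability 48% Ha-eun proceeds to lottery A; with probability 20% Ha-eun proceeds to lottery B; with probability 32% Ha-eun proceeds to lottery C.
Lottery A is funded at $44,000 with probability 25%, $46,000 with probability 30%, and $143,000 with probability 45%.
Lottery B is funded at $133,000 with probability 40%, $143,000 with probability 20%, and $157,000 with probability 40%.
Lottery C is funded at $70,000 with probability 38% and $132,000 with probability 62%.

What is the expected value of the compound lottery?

EV(A) = 0.25 × 44000 + 0.3 × 46000 + 0.45 × 143000 = 11000 + 13800 + 64350 = 89150
EV(B) = 0.4 × 133000 + 0.2 × 143000 + 0.4 × 157000 = 53200 + 28600 + 62800 = 144600
EV(C) = 0.38 × 70000 + 0.62 × 132000 = 26600 + 81840 = 108440
Overall = 0.48 × 89150 + 0.2 × 144600 + 0.32 × 108440 = 42792 + 28920 + 34700.8 = 106412.8

$106,412.80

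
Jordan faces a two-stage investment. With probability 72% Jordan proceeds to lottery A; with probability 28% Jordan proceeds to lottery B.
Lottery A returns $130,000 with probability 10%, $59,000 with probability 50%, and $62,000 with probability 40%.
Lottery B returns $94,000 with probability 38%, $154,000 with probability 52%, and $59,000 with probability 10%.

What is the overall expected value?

$82,532

EV(A) = 0.1 × 130000 + 0.5 × 59000 + 0.4 × 62000 = 13000 + 29500 + 24800 = 67300
EV(B) = 0.38 × 94000 + 0.52 × 154000 + 0.1 × 59000 = 35720 + 80080 + 5900 = 121700
Overall = 0.72 × 67300 + 0.28 × 121700 = 48456 + 34076 = 82532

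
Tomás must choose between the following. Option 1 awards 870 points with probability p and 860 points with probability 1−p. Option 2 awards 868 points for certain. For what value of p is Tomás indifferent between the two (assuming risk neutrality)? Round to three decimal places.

p·870 + (1−p)·860 = 868
10p + 860 = 868
p = (868 − 860) / 10

p = 0.800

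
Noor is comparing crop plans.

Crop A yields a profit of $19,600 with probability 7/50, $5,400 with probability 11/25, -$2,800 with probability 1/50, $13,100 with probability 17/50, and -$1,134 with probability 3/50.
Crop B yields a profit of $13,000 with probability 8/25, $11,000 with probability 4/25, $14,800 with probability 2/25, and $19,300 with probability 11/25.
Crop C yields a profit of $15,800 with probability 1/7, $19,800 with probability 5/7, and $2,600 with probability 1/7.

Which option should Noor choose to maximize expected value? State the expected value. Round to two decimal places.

Crop A = 7/50 × 19600 + 11/25 × 5400 + 1/50 × (-2800) + 17/50 × 13100 + 3/50 × (-1134) = 2744 + 2376 − 56 + 4454 − 68.04 = 9449.96
Crop B = 8/25 × 13000 + 4/25 × 11000 + 2/25 × 14800 + 11/25 × 19300 = 4160 + 1760 + 1184 + 8492 = 15596
Crop C = 1/7 × 15800 + 5/7 × 19800 + 1/7 × 2600 = 2257.1429 + 14142.8571 + 371.4286 = 16771.4286

Crop C ($16,771.43)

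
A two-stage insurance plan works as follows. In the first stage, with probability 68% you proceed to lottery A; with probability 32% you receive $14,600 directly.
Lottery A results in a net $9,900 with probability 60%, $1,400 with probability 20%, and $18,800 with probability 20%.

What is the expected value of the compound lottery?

EV(A) = 0.6 × 9900 + 0.2 × 1400 + 0.2 × 18800 = 5940 + 280 + 3760 = 9980
Branch B: 14600 (certain)
Overall = 0.68 × 9980 + 0.32 × 14600 = 6786.4 + 4672 = 11458.4

$11,458.40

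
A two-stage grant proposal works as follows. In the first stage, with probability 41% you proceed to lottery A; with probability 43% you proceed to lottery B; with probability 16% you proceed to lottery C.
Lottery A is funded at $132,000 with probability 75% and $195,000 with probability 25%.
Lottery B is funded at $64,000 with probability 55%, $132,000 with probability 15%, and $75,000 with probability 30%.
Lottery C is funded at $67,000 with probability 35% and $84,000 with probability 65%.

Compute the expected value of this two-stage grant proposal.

$106,390.50

EV(A) = 0.75 × 132000 + 0.25 × 195000 = 99000 + 48750 = 147750
EV(B) = 0.55 × 64000 + 0.15 × 132000 + 0.3 × 75000 = 35200 + 19800 + 22500 = 77500
EV(C) = 0.35 × 67000 + 0.65 × 84000 = 23450 + 54600 = 78050
Overall = 0.41 × 147750 + 0.43 × 77500 + 0.16 × 78050 = 60577.5 + 33325 + 12488 = 106390.5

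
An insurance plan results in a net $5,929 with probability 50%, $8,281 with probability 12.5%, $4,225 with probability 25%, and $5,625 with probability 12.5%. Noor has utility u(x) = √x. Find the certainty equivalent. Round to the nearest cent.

E[u] = 0.5·√5929 + 0.125·√8281 + 0.25·√4225 + 0.125·√5625 = 0.5·77 + 0.125·91 + 0.25·65 + 0.125·75 = 75.5
CE = (75.5)² = 5700.25

$5,700.25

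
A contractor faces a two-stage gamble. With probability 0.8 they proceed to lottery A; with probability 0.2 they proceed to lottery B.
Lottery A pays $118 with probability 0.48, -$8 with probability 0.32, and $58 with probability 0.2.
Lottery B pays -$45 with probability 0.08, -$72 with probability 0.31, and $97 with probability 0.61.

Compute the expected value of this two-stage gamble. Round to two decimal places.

EV(A) = 0.48 × 118 + 0.32 × (-8) + 0.2 × 58 = 56.64 − 2.56 + 11.6 = 65.68
EV(B) = 0.08 × (-45) + 0.31 × (-72) + 0.61 × 97 = -3.6 − 22.32 + 59.17 = 33.25
Overall = 0.8 × 65.68 + 0.2 × 33.25 = 52.544 + 6.65 = 59.194

$59.19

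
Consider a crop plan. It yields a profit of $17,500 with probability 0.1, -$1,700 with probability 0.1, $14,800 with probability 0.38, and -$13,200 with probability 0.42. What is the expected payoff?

EV = 0.1 × 17500 + 0.1 × (-1700) + 0.38 × 14800 + 0.42 × (-13200) = 1750 − 170 + 5624 − 5544 = 1660

$1,660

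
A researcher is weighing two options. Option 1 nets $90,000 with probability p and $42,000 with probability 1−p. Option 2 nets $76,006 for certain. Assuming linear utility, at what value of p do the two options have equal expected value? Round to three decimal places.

p·90000 + (1−p)·42000 = 76006
48000p + 42000 = 76006
p = (76006 − 42000) / 48000

p = 0.708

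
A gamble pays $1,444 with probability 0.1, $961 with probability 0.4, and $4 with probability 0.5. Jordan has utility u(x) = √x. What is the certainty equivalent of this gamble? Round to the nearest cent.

E[u] = 0.1·√1444 + 0.4·√961 + 0.5·√4 = 0.1·38 + 0.4·31 + 0.5·2 = 17.2
CE = (17.2)² = 295.84

$295.84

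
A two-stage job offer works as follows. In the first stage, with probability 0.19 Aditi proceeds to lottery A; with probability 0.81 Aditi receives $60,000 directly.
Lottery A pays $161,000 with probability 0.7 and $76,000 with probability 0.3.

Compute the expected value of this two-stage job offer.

EV(A) = 0.7 × 161000 + 0.3 × 76000 = 112700 + 22800 = 135500
Branch B: 60000 (certain)
Overall = 0.19 × 135500 + 0.81 × 60000 = 25745 + 48600 = 74345

$74,345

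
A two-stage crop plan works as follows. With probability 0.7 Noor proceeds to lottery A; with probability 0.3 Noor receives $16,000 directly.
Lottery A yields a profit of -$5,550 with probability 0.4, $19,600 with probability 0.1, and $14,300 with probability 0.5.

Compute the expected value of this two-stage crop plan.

$9,623

EV(A) = 0.4 × (-5550) + 0.1 × 19600 + 0.5 × 14300 = -2220 + 1960 + 7150 = 6890
Branch B: 16000 (certain)
Overall = 0.7 × 6890 + 0.3 × 16000 = 4823 + 4800 = 9623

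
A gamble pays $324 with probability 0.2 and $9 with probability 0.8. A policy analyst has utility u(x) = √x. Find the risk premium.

E[u] = 0.2·√324 + 0.8·√9 = 0.2·18 + 0.8·3 = 6
CE = (6)² = 36
Risk premium = EV − CE = 72 − 36 = 36

$36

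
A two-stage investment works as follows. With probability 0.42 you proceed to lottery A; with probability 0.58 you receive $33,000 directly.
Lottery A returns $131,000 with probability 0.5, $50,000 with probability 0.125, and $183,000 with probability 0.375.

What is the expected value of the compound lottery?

$78,097.50

EV(A) = 0.5 × 131000 + 0.125 × 50000 + 0.375 × 183000 = 65500 + 6250 + 68625 = 140375
Branch B: 33000 (certain)
Overall = 0.42 × 140375 + 0.58 × 33000 = 58957.5 + 19140 = 78097.5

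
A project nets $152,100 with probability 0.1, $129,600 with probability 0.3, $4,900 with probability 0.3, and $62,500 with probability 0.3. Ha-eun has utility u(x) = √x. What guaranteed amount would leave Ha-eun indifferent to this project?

E[u] = 0.1·√152100 + 0.3·√129600 + 0.3·√4900 + 0.3·√62500 = 0.1·390 + 0.3·360 + 0.3·70 + 0.3·250 = 243
CE = (243)² = 59049

$59,049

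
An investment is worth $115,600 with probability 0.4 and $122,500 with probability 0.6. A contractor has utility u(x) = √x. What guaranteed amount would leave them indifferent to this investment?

E[u] = 0.4·√115600 + 0.6·√122500 = 0.4·340 + 0.6·350 = 346
CE = (346)² = 119716

$119,716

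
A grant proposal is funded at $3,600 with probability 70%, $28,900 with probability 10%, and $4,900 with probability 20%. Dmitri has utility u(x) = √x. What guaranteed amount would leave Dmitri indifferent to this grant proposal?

E[u] = 0.7·√3600 + 0.1·√28900 + 0.2·√4900 = 0.7·60 + 0.1·170 + 0.2·70 = 73
CE = (73)² = 5329

$5,329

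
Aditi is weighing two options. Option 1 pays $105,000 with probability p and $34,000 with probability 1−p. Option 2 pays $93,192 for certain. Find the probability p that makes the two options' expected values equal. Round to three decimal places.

p·105000 + (1−p)·34000 = 93192
71000p + 34000 = 93192
p = (93192 − 34000) / 71000

p = 0.834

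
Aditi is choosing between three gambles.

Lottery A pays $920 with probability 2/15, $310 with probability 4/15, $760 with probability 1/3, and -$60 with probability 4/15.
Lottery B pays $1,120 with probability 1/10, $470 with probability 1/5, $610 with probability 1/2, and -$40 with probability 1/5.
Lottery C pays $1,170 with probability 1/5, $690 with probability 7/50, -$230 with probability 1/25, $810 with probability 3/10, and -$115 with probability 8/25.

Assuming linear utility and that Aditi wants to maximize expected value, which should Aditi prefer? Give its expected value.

Lottery A = 2/15 × 920 + 4/15 × 310 + 1/3 × 760 + 4/15 × (-60) = 122.6667 + 82.6667 + 253.3333 − 16 = 442.6667
Lottery B = 1/10 × 1120 + 1/5 × 470 + 1/2 × 610 + 1/5 × (-40) = 112 + 94 + 305 − 8 = 503
Lottery C = 1/5 × 1170 + 7/50 × 690 + 1/25 × (-230) + 3/10 × 810 + 8/25 × (-115) = 234 + 96.6 − 9.2 + 243 − 36.8 = 527.6

Lottery C ($527.60)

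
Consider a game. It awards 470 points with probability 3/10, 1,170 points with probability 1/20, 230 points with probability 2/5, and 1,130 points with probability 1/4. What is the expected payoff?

574 points

EV = 3/10 × 470 + 1/20 × 1170 + 2/5 × 230 + 1/4 × 1130 = 141 + 58.5 + 92 + 282.5 = 574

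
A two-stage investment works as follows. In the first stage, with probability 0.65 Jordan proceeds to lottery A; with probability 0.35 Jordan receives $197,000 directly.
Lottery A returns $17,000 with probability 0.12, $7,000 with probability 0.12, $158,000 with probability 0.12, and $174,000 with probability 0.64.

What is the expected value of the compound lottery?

$155,530

EV(A) = 0.12 × 17000 + 0.12 × 7000 + 0.12 × 158000 + 0.64 × 174000 = 2040 + 840 + 18960 + 111360 = 133200
Branch B: 197000 (certain)
Overall = 0.65 × 133200 + 0.35 × 197000 = 86580 + 68950 = 155530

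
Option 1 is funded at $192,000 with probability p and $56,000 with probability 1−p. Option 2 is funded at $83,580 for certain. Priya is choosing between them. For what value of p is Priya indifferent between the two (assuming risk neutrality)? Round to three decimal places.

p = 0.203

p·192000 + (1−p)·56000 = 83580
136000p + 56000 = 83580
p = (83580 − 56000) / 136000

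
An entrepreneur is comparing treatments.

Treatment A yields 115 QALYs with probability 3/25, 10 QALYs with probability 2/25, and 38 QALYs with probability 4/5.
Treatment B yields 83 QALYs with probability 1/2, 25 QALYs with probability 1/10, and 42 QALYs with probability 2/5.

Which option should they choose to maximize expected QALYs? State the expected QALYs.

Treatment B (60.8 QALYs)

Treatment A = 3/25 × 115 + 2/25 × 10 + 4/5 × 38 = 13.8 + 0.8 + 30.4 = 45
Treatment B = 1/2 × 83 + 1/10 × 25 + 2/5 × 42 = 41.5 + 2.5 + 16.8 = 60.8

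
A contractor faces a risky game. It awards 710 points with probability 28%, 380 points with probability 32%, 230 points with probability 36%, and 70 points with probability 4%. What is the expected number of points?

406 points

EV = 0.28 × 710 + 0.32 × 380 + 0.36 × 230 + 0.04 × 70 = 198.8 + 121.6 + 82.8 + 2.8 = 406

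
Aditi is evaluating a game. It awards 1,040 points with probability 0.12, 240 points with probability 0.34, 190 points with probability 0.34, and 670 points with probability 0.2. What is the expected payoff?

EV = 0.12 × 1040 + 0.34 × 240 + 0.34 × 190 + 0.2 × 670 = 124.8 + 81.6 + 64.6 + 134 = 405

405 points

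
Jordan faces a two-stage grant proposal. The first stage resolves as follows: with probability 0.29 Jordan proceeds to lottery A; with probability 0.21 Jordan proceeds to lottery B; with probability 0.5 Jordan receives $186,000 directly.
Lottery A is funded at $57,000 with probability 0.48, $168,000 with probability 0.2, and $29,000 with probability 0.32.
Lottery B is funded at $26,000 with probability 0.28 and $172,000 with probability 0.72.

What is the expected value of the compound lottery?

EV(A) = 0.48 × 57000 + 0.2 × 168000 + 0.32 × 29000 = 27360 + 33600 + 9280 = 70240
EV(B) = 0.28 × 26000 + 0.72 × 172000 = 7280 + 123840 = 131120
Branch C: 186000 (certain)
Overall = 0.29 × 70240 + 0.21 × 131120 + 0.5 × 186000 = 20369.6 + 27535.2 + 93000 = 140904.8

$140,904.80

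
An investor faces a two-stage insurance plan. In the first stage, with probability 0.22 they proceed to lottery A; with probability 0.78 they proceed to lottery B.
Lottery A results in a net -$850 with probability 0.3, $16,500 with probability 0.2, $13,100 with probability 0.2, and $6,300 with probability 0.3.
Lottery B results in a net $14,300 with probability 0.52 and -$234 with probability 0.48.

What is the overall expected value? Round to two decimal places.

$7,374.57

EV(A) = 0.3 × (-850) + 0.2 × 16500 + 0.2 × 13100 + 0.3 × 6300 = -255 + 3300 + 2620 + 1890 = 7555
EV(B) = 0.52 × 14300 + 0.48 × (-234) = 7436 − 112.32 = 7323.68
Overall = 0.22 × 7555 + 0.78 × 7323.68 = 1662.1 + 5712.4704 = 7374.5704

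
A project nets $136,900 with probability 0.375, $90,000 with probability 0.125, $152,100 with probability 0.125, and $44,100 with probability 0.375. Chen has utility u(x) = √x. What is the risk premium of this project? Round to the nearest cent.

$5,873.44

E[u] = 0.375·√136900 + 0.125·√90000 + 0.125·√152100 + 0.375·√44100 = 0.375·370 + 0.125·300 + 0.125·390 + 0.375·210 = 303.75
CE = (303.75)² = 92264.0625
Risk premium = EV − CE = 98137.5 − 92264.0625 = 5873.4375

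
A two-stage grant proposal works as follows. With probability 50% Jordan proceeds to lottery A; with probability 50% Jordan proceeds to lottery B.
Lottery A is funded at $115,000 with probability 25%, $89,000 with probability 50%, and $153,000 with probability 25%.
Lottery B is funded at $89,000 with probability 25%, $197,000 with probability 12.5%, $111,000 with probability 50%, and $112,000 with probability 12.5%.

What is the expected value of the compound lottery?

EV(A) = 0.25 × 115000 + 0.5 × 89000 + 0.25 × 153000 = 28750 + 44500 + 38250 = 111500
EV(B) = 0.25 × 89000 + 0.125 × 197000 + 0.5 × 111000 + 0.125 × 112000 = 22250 + 24625 + 55500 + 14000 = 116375
Overall = 0.5 × 111500 + 0.5 × 116375 = 55750 + 58187.5 = 113937.5

$113,937.50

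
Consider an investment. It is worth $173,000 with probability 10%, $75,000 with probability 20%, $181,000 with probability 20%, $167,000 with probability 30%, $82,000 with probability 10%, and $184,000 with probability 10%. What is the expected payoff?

$145,200

EV = 0.1 × 173000 + 0.2 × 75000 + 0.2 × 181000 + 0.3 × 167000 + 0.1 × 82000 + 0.1 × 184000 = 17300 + 15000 + 36200 + 50100 + 8200 + 18400 = 145200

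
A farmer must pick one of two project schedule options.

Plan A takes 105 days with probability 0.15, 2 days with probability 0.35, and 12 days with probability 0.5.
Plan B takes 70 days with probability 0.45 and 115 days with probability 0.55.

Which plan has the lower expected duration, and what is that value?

Plan A (22.45 days)

Plan A = 0.15 × 105 + 0.35 × 2 + 0.5 × 12 = 15.75 + 0.7 + 6 = 22.45
Plan B = 0.45 × 70 + 0.55 × 115 = 31.5 + 63.25 = 94.75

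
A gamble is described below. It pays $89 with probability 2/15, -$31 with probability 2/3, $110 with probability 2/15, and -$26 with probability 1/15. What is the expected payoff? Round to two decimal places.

$4.13

EV = 2/15 × 89 + 2/3 × (-31) + 2/15 × 110 + 1/15 × (-26) = 11.8667 − 20.6667 + 14.6667 − 1.7333 = 4.1333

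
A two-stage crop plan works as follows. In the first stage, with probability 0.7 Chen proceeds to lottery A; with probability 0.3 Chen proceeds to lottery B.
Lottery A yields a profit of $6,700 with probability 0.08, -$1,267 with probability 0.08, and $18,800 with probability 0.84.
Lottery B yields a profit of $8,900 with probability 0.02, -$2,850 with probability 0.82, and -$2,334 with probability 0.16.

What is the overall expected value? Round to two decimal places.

EV(A) = 0.08 × 6700 + 0.08 × (-1267) + 0.84 × 18800 = 536 − 101.36 + 15792 = 16226.64
EV(B) = 0.02 × 8900 + 0.82 × (-2850) + 0.16 × (-2334) = 178 − 2337 − 373.44 = -2532.44
Overall = 0.7 × 16226.64 + 0.3 × (-2532.44) = 11358.648 − 759.732 = 10598.916

$10,598.92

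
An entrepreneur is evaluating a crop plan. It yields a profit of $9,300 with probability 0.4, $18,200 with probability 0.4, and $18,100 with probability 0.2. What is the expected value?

$14,620

EV = 0.4 × 9300 + 0.4 × 18200 + 0.2 × 18100 = 3720 + 7280 + 3620 = 14620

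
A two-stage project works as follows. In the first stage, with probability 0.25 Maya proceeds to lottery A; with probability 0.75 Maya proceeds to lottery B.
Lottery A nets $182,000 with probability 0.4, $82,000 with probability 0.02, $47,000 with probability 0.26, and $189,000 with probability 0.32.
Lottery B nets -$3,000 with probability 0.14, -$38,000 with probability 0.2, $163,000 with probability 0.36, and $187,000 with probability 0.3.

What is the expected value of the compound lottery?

EV(A) = 0.4 × 182000 + 0.02 × 82000 + 0.26 × 47000 + 0.32 × 189000 = 72800 + 1640 + 12220 + 60480 = 147140
EV(B) = 0.14 × (-3000) + 0.2 × (-38000) + 0.36 × 163000 + 0.3 × 187000 = -420 − 7600 + 58680 + 56100 = 106760
Overall = 0.25 × 147140 + 0.75 × 106760 = 36785 + 80070 = 116855

$116,855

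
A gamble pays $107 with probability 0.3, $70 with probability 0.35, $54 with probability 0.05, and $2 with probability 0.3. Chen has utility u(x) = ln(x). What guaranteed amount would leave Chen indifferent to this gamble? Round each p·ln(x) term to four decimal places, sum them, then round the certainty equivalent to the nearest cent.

E[u] = 0.3·ln(107) + 0.35·ln(70) + 0.05·ln(54) + 0.3·ln(2) = 1.4018 + 1.4870 + 0.1994 + 0.2079 = 3.2961
CE = e^3.2961 ≈ 27.01

$27.01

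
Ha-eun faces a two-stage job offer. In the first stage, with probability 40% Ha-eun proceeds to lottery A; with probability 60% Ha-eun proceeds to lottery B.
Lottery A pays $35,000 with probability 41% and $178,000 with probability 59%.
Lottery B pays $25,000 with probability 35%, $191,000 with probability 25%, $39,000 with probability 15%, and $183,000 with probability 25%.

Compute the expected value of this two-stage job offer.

EV(A) = 0.41 × 35000 + 0.59 × 178000 = 14350 + 105020 = 119370
EV(B) = 0.35 × 25000 + 0.25 × 191000 + 0.15 × 39000 + 0.25 × 183000 = 8750 + 47750 + 5850 + 45750 = 108100
Overall = 0.4 × 119370 + 0.6 × 108100 = 47748 + 64860 = 112608

$112,608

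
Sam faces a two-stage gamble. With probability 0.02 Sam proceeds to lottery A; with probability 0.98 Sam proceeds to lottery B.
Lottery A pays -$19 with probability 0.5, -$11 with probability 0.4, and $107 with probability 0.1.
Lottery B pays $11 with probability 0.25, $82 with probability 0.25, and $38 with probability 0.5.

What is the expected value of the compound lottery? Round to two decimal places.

EV(A) = 0.5 × (-19) + 0.4 × (-11) + 0.1 × 107 = -9.5 − 4.4 + 10.7 = -3.2
EV(B) = 0.25 × 11 + 0.25 × 82 + 0.5 × 38 = 2.75 + 20.5 + 19 = 42.25
Overall = 0.02 × (-3.2) + 0.98 × 42.25 = -0.064 + 41.405 = 41.341

$41.34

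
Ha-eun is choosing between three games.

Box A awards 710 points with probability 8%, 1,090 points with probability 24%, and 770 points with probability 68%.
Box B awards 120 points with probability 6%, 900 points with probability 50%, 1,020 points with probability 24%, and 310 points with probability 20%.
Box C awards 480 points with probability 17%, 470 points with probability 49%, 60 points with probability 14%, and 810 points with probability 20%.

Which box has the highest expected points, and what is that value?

Box A = 0.08 × 710 + 0.24 × 1090 + 0.68 × 770 = 56.8 + 261.6 + 523.6 = 842
Box B = 0.06 × 120 + 0.5 × 900 + 0.24 × 1020 + 0.2 × 310 = 7.2 + 450 + 244.8 + 62 = 764
Box C = 0.17 × 480 + 0.49 × 470 + 0.14 × 60 + 0.2 × 810 = 81.6 + 230.3 + 8.4 + 162 = 482.3

Box A (842 points)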